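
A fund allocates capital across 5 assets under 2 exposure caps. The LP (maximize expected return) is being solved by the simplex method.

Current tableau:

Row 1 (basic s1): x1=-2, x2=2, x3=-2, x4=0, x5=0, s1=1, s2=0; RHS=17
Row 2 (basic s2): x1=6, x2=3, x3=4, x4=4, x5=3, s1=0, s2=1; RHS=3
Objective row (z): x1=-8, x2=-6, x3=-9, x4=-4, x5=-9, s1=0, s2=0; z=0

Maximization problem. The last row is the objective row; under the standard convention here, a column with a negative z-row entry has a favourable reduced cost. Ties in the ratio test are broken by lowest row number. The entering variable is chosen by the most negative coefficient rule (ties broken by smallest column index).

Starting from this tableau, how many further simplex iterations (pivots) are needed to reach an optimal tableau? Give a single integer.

pivot: x3 in, s2 out → z = 27/4
pivot: x5 in, x3 out → z = 9
No improving column remains; optimal.

2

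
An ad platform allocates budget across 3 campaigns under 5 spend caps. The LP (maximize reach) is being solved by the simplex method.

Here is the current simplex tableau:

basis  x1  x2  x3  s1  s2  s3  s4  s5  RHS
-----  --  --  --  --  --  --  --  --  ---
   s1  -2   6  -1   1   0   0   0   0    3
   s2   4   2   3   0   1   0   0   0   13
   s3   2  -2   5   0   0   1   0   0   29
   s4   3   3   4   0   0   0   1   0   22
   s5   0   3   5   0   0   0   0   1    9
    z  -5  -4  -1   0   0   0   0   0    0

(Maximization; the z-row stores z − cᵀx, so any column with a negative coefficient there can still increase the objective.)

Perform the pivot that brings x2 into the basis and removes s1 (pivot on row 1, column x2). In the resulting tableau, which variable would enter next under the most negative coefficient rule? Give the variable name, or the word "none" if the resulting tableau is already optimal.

x1

Pivot element 6. New z-row = old z-row − (-4)·(row 1/6).
Updated z-row coefficients: x1: -19/3, x2: 0, x3: -5/3, s1: 2/3, s2: 0, s3: 0, s4: 0, s5: 0.
The most negative is -19/3 in column x1, so x1 would enter next.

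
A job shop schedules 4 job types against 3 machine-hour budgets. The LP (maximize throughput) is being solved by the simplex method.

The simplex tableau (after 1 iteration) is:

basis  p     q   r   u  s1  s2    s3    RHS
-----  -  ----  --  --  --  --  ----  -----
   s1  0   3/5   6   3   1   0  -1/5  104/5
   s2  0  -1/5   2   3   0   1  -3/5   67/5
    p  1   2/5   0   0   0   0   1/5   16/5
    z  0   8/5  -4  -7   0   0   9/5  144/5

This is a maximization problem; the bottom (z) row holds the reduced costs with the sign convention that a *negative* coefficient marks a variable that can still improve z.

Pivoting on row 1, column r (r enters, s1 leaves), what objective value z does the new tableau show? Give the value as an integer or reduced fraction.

128/3

Minimum ratio for r: (104/5)/6 = 52/15.
z changes by −(z-row coeff of r)·ratio = −(-4)·(52/15) = 208/15.
New z = 144/5 + (208/15) = 128/3.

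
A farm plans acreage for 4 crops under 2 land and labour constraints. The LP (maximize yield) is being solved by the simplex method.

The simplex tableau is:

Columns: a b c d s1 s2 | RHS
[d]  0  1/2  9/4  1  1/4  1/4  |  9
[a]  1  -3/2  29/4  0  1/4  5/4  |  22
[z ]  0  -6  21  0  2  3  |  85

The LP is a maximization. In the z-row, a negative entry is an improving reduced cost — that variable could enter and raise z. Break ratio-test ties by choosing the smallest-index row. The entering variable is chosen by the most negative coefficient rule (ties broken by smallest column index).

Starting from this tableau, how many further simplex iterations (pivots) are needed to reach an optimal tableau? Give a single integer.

pivot: b in, d out → z = 193
No improving column remains; optimal.

1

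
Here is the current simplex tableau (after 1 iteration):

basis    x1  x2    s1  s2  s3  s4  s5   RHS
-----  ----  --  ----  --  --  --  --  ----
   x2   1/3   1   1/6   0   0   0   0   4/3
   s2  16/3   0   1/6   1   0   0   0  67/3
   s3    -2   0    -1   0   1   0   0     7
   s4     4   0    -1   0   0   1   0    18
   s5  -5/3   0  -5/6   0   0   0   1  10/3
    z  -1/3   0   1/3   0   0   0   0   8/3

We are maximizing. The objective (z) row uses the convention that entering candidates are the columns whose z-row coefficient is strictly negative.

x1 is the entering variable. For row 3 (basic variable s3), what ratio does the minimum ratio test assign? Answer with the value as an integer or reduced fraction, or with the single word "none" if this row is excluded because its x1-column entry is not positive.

none

The x1 entry in row 3 is -2 ≤ 0, so this row gives no ratio.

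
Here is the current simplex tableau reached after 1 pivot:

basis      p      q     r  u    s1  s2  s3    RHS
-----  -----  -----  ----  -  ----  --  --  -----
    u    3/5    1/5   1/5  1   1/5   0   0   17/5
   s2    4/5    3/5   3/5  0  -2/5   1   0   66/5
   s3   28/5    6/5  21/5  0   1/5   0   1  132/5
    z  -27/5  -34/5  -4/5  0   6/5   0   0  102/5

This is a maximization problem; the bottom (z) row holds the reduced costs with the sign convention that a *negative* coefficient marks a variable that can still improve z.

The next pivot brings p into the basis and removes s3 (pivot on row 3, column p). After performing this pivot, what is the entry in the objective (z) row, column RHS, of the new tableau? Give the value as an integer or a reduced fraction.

Pivot element is row 3, column p: 28/5.
Normalize row 3: new (row 3, RHS) = (132/5)/(28/5) = 33/7.
z-row ← z-row − (-27/5)·(new row 3): 102/5 − (-27/5)·(33/7) = 321/7.

321/7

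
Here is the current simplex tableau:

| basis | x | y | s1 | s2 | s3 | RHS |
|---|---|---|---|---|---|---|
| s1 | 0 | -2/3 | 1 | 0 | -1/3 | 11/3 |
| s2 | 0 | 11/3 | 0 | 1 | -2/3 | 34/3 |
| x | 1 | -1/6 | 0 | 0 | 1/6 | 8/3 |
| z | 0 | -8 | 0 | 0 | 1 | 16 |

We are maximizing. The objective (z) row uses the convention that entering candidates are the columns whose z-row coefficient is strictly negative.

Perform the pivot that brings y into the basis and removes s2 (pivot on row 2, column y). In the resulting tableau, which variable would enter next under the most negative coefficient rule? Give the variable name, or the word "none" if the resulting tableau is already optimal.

s3

Pivot element 11/3. New z-row = old z-row − (-8)·(row 2/(11/3)).
Updated z-row coefficients: x: 0, y: 0, s1: 0, s2: 24/11, s3: -5/11.
The most negative is -5/11 in column s3, so s3 would enter next.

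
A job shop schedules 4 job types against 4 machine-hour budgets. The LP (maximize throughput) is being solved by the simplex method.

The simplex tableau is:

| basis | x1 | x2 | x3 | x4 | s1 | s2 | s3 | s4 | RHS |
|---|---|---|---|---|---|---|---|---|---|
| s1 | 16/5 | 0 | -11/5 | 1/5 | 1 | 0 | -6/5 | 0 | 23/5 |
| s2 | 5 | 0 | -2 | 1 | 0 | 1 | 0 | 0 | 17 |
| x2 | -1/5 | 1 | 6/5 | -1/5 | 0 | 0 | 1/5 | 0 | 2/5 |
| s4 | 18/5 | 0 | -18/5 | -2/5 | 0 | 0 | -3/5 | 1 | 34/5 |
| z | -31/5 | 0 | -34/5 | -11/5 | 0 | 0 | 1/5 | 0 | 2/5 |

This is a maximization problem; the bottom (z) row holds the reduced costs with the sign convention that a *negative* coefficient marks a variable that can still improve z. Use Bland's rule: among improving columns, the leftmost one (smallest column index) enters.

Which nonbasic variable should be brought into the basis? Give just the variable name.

Objective-row coefficients: x1: -31/5, x2: 0, x3: -34/5, x4: -11/5, s1: 0, s2: 0, s3: 1/5, s4: 0.
Improving columns: x1, x3, x4. Bland's rule picks the smallest column index → x1.

x1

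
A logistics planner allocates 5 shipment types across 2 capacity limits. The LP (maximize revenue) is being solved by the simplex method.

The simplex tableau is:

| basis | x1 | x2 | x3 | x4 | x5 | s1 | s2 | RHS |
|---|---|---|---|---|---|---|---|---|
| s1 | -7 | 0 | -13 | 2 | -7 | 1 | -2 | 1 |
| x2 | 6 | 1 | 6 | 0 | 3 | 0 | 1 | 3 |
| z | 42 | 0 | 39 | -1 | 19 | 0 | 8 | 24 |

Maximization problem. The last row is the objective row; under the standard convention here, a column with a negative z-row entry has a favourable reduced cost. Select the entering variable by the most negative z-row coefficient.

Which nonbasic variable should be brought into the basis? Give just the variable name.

Objective-row coefficients: x1: 42, x2: 0, x3: 39, x4: -1, x5: 19, s1: 0, s2: 8.
The most negative is -1 in column x4, so x4 enters.

x4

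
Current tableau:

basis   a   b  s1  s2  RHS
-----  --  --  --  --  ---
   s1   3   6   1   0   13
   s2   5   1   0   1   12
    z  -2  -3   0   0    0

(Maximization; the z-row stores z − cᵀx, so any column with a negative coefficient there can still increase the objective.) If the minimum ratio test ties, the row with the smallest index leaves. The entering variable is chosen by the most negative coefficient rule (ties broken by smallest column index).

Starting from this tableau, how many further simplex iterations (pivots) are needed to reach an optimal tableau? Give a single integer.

pivot: b in, s1 out → z = 13/2
pivot: a in, s2 out → z = 205/27
No improving column remains; optimal.

2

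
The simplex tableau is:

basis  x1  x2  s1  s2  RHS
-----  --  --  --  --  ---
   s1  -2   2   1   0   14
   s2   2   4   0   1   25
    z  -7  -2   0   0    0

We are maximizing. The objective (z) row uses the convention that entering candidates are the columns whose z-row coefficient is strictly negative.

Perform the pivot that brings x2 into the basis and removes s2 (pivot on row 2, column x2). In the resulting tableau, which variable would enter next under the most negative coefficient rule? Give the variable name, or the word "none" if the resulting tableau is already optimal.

Pivot element 4. New z-row = old z-row − (-2)·(row 2/4).
Updated z-row coefficients: x1: -6, x2: 0, s1: 0, s2: 1/2.
The most negative is -6 in column x1, so x1 would enter next.

x1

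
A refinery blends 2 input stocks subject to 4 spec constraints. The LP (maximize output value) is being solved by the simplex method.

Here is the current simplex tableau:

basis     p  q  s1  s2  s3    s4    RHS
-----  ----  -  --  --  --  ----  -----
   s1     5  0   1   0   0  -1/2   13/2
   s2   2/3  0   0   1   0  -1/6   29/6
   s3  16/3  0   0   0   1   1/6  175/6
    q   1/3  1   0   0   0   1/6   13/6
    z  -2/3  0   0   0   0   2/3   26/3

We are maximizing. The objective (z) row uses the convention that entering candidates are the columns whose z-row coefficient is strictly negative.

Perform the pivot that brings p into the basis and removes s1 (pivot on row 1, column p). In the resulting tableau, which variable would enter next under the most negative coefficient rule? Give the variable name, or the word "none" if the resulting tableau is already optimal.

none

Pivot element 5. New z-row = old z-row − (-2/3)·(row 1/5).
Updated z-row coefficients: p: 0, q: 0, s1: 2/15, s2: 0, s3: 0, s4: 3/5.
No coefficient is strictly negative; the tableau after this pivot is optimal.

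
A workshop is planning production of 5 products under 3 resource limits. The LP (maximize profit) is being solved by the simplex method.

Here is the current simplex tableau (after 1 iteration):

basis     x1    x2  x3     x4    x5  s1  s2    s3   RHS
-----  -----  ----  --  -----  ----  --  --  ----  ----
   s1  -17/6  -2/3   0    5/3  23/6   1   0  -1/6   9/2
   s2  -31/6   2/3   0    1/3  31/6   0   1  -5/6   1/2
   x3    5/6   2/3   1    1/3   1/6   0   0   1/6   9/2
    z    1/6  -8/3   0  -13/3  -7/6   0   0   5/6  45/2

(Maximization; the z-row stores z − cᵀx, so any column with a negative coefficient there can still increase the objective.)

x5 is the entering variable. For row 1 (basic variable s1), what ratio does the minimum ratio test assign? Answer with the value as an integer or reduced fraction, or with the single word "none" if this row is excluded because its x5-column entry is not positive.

27/23

Ratio = RHS / (x5 entry) = (9/2) / (23/6) = 27/23.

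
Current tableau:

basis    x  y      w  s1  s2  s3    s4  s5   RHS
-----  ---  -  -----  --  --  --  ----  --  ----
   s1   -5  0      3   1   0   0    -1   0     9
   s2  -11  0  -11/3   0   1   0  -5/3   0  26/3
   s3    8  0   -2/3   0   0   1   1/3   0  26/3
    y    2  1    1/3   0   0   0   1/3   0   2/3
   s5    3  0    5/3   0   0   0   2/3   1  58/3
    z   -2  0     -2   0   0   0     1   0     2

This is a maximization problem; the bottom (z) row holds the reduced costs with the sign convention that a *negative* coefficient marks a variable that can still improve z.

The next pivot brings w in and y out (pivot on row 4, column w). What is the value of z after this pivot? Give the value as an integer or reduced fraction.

Minimum ratio for w: (2/3)/(1/3) = 2.
z changes by −(z-row coeff of w)·ratio = −(-2)·2 = 4.
New z = 2 + 4 = 6.

6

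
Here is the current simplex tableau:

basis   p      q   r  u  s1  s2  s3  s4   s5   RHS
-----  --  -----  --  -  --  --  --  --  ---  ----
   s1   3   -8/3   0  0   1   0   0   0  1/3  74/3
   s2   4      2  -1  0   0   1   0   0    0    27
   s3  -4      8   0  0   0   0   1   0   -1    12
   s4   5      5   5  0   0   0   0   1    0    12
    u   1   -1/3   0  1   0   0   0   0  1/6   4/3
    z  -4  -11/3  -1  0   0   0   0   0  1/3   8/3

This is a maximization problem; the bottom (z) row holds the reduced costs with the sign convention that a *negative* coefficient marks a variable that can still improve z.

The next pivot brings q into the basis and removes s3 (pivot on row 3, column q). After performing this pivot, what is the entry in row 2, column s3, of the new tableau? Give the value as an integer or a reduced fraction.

-1/4

Pivot element is row 3, column q: 8.
Normalize row 3: new (row 3, s3) = 1/8 = 1/8.
row 2 ← row 2 − 2·(new row 3): 0 − 2·(1/8) = -1/4.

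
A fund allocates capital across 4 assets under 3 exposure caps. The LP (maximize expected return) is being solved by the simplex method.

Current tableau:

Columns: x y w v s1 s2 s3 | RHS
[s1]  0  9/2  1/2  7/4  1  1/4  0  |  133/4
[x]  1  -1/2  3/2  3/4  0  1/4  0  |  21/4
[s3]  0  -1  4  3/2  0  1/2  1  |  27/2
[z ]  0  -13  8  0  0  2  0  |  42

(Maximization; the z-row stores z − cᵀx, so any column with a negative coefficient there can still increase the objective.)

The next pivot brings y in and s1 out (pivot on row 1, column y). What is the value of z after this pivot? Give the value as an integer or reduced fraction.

2485/18

Minimum ratio for y: (133/4)/(9/2) = 133/18.
z changes by −(z-row coeff of y)·ratio = −(-13)·(133/18) = 1729/18.
New z = 42 + (1729/18) = 2485/18.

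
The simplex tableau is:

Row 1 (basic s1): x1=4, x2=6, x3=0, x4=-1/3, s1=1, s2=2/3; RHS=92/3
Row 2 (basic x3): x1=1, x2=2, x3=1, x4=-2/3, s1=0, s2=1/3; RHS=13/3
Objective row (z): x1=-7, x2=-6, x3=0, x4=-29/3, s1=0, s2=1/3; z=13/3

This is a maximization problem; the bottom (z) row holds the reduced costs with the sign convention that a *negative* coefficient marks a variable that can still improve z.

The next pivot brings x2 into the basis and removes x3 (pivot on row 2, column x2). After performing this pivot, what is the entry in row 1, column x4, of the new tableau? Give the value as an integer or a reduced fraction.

Pivot element is row 2, column x2: 2.
Normalize row 2: new (row 2, x4) = (-2/3)/2 = -1/3.
row 1 ← row 1 − 6·(new row 2): -1/3 − 6·(-1/3) = 5/3.

5/3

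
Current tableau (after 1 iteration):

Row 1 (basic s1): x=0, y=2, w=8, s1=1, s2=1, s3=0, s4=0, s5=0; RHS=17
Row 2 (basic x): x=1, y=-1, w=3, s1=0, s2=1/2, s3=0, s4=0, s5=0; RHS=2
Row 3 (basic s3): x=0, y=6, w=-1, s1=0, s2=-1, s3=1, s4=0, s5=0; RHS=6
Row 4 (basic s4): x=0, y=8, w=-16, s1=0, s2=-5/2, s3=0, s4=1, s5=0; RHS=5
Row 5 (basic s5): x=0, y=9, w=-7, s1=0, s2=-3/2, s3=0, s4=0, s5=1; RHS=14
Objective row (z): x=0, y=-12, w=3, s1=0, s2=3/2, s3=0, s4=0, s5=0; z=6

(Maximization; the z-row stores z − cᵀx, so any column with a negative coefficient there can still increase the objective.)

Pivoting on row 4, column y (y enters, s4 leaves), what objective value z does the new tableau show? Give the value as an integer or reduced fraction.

27/2

Minimum ratio for y: 5/8 = 5/8.
z changes by −(z-row coeff of y)·ratio = −(-12)·(5/8) = 15/2.
New z = 6 + (15/2) = 27/2.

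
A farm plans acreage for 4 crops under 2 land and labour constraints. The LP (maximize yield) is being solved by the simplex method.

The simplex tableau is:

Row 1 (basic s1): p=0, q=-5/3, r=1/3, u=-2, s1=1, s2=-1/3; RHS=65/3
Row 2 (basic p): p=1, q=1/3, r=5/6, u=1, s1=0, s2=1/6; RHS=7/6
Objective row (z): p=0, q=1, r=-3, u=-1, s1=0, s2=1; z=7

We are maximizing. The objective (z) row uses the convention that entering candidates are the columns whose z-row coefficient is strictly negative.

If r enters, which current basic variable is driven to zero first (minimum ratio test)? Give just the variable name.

Ratios: row 1 (s1): (65/3)/(1/3) = 65; row 2 (p): (7/6)/(5/6) = 7/5.
Minimum ratio 7/5 is in the p row, so p leaves.

p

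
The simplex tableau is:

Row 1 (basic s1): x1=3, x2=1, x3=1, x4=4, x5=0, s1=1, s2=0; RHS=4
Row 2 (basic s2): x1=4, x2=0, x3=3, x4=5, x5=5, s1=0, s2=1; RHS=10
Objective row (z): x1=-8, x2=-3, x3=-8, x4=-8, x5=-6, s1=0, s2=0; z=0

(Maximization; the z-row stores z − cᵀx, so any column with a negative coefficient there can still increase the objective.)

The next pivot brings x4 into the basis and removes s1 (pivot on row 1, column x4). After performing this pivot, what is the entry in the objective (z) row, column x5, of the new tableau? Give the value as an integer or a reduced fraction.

Pivot element is row 1, column x4: 4.
Normalize row 1: new (row 1, x5) = 0/4 = 0.
z-row ← z-row − (-8)·(new row 1): -6 − (-8)·0 = -6.

-6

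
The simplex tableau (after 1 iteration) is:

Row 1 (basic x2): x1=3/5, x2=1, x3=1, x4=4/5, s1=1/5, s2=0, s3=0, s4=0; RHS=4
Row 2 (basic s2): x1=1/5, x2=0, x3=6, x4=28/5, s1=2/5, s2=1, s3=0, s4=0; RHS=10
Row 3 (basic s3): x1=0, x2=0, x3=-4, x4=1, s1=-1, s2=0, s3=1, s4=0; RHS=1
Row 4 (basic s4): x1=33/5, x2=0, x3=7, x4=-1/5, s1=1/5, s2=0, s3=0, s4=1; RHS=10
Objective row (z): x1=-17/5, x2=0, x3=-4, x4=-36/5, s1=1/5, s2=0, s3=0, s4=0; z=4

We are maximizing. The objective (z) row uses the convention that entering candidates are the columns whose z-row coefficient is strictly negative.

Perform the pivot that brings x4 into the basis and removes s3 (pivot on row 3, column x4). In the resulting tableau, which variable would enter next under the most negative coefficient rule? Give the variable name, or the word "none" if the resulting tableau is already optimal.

Pivot element 1. New z-row = old z-row − (-36/5)·(row 3/1).
Updated z-row coefficients: x1: -17/5, x2: 0, x3: -164/5, x4: 0, s1: -7, s2: 0, s3: 36/5, s4: 0.
The most negative is -164/5 in column x3, so x3 would enter next.

x3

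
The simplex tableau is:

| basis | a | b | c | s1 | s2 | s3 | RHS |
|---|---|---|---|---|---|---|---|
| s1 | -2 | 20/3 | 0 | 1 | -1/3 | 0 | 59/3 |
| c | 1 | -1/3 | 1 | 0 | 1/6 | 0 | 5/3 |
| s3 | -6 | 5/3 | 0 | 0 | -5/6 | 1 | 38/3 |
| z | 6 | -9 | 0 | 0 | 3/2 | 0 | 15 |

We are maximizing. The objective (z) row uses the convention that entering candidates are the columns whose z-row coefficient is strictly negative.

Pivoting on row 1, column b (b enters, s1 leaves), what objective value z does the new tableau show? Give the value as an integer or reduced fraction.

Minimum ratio for b: (59/3)/(20/3) = 59/20.
z changes by −(z-row coeff of b)·ratio = −(-9)·(59/20) = 531/20.
New z = 15 + (531/20) = 831/20.

831/20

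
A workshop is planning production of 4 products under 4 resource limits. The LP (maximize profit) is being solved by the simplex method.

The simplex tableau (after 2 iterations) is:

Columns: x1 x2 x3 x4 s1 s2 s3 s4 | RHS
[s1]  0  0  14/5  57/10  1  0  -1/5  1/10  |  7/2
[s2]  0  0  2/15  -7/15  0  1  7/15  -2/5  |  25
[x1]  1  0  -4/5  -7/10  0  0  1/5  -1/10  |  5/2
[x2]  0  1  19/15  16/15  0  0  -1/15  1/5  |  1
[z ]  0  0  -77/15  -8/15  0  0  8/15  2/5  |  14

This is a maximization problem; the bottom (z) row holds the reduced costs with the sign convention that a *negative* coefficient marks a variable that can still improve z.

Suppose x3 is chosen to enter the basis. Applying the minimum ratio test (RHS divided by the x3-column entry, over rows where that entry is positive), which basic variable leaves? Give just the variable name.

Ratios: row 1 (s1): (7/2)/(14/5) = 5/4; row 2 (s2): 25/(2/15) = 375/2; row 3 (x1): entry -4/5 ≤ 0, skip; row 4 (x2): 1/(19/15) = 15/19.
Minimum ratio 15/19 is in the x2 row, so x2 leaves.

x2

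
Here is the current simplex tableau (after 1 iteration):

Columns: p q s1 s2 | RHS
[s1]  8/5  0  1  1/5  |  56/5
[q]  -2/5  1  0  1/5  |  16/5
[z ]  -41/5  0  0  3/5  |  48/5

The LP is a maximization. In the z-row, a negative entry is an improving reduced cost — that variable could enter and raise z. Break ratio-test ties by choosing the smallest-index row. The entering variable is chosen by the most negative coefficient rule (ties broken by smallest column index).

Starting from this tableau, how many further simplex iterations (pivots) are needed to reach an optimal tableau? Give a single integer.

pivot: p in, s1 out → z = 67
No improving column remains; optimal.

1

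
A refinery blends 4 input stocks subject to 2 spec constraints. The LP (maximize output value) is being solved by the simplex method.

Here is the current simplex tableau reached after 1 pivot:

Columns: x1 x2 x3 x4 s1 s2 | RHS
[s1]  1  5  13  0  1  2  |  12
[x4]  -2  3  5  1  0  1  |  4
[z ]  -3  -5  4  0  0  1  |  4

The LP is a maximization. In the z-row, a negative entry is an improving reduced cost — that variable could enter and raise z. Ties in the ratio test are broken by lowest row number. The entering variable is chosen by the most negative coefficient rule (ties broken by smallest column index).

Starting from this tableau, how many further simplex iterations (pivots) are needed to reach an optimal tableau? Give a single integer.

3

pivot: x2 in, x4 out → z = 32/3
pivot: x1 in, s1 out → z = 240/13
pivot: x4 in, x2 out → z = 40
No improving column remains; optimal.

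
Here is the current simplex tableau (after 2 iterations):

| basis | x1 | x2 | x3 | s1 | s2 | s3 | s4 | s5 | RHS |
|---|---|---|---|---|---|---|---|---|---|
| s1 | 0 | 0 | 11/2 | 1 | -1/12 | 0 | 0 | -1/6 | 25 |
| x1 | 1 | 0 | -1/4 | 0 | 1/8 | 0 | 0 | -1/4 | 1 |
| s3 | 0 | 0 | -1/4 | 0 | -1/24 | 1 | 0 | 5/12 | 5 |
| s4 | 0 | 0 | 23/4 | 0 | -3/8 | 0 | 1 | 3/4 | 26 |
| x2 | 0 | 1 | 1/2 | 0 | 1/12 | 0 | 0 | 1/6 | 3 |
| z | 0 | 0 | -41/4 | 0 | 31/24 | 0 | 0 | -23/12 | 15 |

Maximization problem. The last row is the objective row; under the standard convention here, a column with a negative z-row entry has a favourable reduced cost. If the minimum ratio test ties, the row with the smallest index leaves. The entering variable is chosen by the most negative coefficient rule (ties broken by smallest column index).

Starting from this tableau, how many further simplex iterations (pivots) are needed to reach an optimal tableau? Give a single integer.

pivot: x3 in, s4 out → z = 1411/23
pivot: s5 in, x2 out → z = 459/7
No improving column remains; optimal.

2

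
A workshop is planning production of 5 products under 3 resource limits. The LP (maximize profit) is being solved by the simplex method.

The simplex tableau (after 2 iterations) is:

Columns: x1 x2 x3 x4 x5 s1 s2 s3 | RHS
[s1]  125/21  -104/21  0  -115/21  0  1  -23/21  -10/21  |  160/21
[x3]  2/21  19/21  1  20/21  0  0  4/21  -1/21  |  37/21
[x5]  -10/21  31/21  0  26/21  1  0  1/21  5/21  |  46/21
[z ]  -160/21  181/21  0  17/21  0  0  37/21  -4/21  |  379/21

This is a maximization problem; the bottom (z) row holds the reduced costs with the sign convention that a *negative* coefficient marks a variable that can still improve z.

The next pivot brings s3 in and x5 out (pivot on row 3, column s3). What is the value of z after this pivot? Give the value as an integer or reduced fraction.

Minimum ratio for s3: (46/21)/(5/21) = 46/5.
z changes by −(z-row coeff of s3)·ratio = −(-4/21)·(46/5) = 184/105.
New z = 379/21 + (184/105) = 99/5.

99/5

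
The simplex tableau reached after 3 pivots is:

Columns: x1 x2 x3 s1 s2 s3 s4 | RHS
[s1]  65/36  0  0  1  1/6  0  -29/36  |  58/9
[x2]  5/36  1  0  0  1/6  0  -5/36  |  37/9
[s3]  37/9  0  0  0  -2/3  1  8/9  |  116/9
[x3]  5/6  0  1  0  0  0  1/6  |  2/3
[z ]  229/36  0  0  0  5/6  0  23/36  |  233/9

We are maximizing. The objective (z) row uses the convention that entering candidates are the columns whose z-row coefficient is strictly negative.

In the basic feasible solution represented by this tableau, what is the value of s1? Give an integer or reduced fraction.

58/9

s1 is basic (row 1); its value is the RHS of that row: 58/9.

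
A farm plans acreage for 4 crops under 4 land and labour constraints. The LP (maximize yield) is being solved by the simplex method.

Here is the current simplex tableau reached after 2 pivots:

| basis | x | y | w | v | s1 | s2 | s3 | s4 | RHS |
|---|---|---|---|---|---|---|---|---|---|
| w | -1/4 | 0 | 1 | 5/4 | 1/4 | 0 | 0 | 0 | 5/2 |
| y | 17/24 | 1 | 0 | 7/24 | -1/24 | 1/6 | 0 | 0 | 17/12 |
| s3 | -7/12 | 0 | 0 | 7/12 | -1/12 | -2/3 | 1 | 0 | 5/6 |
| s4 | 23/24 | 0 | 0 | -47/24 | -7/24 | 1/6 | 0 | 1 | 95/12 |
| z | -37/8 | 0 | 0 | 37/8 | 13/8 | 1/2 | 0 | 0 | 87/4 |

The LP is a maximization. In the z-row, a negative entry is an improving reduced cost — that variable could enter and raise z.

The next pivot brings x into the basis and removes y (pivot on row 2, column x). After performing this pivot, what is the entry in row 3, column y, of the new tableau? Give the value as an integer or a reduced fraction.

14/17

Pivot element is row 2, column x: 17/24.
Normalize row 2: new (row 2, y) = 1/(17/24) = 24/17.
row 3 ← row 3 − (-7/12)·(new row 2): 0 − (-7/12)·(24/17) = 14/17.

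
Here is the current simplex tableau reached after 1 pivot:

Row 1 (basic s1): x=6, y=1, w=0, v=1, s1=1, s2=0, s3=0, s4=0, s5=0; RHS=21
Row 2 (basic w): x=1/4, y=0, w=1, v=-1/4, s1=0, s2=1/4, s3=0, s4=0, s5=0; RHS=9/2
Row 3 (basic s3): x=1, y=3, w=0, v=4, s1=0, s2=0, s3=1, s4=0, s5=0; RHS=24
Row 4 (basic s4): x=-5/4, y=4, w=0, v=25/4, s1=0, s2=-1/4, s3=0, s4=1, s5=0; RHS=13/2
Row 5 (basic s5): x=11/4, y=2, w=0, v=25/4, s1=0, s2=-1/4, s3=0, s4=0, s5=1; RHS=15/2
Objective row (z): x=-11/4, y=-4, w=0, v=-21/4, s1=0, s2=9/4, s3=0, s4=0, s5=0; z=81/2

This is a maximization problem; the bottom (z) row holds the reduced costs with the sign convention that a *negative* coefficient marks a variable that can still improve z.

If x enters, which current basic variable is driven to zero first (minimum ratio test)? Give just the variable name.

s5

Ratios: row 1 (s1): 21/6 = 7/2; row 2 (w): (9/2)/(1/4) = 18; row 3 (s3): 24/1 = 24; row 4 (s4): entry -5/4 ≤ 0, skip; row 5 (s5): (15/2)/(11/4) = 30/11.
Minimum ratio 30/11 is in the s5 row, so s5 leaves.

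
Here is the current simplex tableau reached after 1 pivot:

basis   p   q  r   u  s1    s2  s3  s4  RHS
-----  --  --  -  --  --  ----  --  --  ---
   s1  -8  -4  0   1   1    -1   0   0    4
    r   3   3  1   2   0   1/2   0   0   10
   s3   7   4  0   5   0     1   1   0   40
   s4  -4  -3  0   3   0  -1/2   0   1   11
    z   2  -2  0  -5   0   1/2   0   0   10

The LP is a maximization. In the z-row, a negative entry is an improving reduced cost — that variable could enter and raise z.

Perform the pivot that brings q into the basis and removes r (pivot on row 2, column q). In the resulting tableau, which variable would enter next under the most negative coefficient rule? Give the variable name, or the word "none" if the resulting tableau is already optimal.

Pivot element 3. New z-row = old z-row − (-2)·(row 2/3).
Updated z-row coefficients: p: 4, q: 0, r: 2/3, u: -11/3, s1: 0, s2: 5/6, s3: 0, s4: 0.
The most negative is -11/3 in column u, so u would enter next.

u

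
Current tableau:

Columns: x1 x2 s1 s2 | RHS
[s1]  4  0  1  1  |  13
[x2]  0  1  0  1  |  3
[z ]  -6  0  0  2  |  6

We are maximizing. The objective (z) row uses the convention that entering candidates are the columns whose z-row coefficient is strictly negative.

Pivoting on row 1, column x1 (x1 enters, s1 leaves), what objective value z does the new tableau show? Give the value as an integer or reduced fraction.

51/2

Minimum ratio for x1: 13/4 = 13/4.
z changes by −(z-row coeff of x1)·ratio = −(-6)·(13/4) = 39/2.
New z = 6 + (39/2) = 51/2.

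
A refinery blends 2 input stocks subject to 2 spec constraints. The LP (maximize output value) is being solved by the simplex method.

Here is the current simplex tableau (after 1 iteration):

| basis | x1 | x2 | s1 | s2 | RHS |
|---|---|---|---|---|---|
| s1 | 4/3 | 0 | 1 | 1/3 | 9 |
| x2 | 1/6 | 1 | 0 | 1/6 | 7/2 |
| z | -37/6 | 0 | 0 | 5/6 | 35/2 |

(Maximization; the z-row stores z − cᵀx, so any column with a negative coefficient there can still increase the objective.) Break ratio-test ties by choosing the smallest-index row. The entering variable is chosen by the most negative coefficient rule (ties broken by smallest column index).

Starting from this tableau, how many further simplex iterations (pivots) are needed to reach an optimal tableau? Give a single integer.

pivot: x1 in, s1 out → z = 473/8
No improving column remains; optimal.

1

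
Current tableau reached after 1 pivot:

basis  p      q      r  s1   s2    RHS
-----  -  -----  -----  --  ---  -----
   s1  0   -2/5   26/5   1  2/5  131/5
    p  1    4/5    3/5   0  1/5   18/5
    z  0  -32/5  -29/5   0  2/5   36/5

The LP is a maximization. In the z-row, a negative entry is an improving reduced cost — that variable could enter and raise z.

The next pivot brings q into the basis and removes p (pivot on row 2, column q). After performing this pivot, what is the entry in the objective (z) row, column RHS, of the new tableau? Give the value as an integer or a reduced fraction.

Pivot element is row 2, column q: 4/5.
Normalize row 2: new (row 2, RHS) = (18/5)/(4/5) = 9/2.
z-row ← z-row − (-32/5)·(new row 2): 36/5 − (-32/5)·(9/2) = 36.

36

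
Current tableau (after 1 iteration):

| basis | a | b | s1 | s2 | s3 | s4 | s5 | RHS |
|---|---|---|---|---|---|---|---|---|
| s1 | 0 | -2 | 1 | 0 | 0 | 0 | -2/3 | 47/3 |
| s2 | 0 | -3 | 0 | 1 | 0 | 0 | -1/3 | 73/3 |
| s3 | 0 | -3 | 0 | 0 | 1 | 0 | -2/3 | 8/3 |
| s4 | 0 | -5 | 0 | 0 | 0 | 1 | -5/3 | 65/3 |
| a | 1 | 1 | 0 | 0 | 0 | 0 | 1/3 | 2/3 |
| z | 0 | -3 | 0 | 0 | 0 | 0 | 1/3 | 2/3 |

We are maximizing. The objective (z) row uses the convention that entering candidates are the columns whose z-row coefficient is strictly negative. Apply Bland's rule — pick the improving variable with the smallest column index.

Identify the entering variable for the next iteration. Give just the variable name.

Objective-row coefficients: a: 0, b: -3, s1: 0, s2: 0, s3: 0, s4: 0, s5: 1/3.
Improving columns: b. Bland's rule picks the smallest column index → b.

b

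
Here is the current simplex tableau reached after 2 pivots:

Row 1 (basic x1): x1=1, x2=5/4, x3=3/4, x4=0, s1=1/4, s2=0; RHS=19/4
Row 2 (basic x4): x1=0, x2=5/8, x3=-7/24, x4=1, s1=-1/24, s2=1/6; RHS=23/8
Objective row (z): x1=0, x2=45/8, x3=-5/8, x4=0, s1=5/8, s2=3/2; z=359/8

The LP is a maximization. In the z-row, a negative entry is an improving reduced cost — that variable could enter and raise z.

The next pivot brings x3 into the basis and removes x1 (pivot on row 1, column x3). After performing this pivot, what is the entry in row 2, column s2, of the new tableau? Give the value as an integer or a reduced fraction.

Pivot element is row 1, column x3: 3/4.
Normalize row 1: new (row 1, s2) = 0/(3/4) = 0.
row 2 ← row 2 − (-7/24)·(new row 1): 1/6 − (-7/24)·0 = 1/6.

1/6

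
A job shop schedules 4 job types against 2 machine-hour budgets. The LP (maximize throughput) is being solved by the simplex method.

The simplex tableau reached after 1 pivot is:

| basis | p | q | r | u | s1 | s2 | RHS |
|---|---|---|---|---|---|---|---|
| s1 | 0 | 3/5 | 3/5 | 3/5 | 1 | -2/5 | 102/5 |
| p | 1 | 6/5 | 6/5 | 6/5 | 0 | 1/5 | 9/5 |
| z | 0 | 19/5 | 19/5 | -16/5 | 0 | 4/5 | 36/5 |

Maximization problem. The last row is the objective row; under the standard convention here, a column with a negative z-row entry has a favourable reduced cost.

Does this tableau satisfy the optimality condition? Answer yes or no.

no

Column u has objective-row coefficient -16/5, which is negative; an improving pivot exists, so not yet optimal.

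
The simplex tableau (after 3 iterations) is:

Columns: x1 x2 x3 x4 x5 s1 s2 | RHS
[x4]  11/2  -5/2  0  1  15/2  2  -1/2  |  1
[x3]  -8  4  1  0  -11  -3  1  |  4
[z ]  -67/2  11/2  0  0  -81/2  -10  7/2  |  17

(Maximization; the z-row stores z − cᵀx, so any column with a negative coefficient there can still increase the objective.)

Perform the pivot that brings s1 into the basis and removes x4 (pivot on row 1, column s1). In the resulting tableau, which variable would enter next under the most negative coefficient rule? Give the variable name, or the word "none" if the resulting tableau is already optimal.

x2

Pivot element 2. New z-row = old z-row − (-10)·(row 1/2).
Updated z-row coefficients: x1: -6, x2: -7, x3: 0, x4: 5, x5: -3, s1: 0, s2: 1.
The most negative is -7 in column x2, so x2 would enter next.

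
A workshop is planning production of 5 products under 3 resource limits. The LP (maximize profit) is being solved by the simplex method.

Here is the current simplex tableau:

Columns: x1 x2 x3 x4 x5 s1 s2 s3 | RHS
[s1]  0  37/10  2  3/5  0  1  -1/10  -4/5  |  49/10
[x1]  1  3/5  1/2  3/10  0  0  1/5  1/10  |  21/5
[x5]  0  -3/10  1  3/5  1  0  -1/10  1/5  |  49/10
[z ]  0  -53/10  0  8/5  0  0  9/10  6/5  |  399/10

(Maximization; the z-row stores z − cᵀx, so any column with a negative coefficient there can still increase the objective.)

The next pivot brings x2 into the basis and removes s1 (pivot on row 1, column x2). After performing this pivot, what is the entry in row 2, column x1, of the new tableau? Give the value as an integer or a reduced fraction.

1

Pivot element is row 1, column x2: 37/10.
Normalize row 1: new (row 1, x1) = 0/(37/10) = 0.
row 2 ← row 2 − (3/5)·(new row 1): 1 − (3/5)·0 = 1.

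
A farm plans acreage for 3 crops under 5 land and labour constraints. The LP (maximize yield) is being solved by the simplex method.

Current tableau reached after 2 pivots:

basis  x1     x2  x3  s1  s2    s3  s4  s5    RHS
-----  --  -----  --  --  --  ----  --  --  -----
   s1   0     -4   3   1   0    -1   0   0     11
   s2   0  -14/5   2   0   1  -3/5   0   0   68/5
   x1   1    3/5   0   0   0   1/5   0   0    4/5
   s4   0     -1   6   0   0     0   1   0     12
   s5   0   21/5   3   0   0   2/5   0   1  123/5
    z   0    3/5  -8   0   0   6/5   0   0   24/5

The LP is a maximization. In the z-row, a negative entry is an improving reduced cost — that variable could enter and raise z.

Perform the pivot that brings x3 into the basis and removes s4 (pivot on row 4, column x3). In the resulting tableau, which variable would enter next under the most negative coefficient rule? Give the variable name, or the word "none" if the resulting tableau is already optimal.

Pivot element 6. New z-row = old z-row − (-8)·(row 4/6).
Updated z-row coefficients: x1: 0, x2: -11/15, x3: 0, s1: 0, s2: 0, s3: 6/5, s4: 4/3, s5: 0.
The most negative is -11/15 in column x2, so x2 would enter next.

x2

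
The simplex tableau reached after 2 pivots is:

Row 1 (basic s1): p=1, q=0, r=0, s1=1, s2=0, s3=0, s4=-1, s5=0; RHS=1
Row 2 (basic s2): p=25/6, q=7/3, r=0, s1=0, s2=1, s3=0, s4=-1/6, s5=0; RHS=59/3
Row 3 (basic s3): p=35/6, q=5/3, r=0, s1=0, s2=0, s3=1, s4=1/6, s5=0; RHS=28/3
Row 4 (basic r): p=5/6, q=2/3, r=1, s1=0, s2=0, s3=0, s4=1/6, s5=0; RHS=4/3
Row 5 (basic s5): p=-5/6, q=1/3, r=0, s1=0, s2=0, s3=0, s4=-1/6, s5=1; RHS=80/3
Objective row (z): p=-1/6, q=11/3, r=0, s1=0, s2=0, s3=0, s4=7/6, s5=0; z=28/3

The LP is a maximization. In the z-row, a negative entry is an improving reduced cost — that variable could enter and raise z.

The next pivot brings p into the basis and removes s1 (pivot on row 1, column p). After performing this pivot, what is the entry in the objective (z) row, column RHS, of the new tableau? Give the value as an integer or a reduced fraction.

19/2

Pivot element is row 1, column p: 1.
Normalize row 1: new (row 1, RHS) = 1/1 = 1.
z-row ← z-row − (-1/6)·(new row 1): 28/3 − (-1/6)·1 = 19/2.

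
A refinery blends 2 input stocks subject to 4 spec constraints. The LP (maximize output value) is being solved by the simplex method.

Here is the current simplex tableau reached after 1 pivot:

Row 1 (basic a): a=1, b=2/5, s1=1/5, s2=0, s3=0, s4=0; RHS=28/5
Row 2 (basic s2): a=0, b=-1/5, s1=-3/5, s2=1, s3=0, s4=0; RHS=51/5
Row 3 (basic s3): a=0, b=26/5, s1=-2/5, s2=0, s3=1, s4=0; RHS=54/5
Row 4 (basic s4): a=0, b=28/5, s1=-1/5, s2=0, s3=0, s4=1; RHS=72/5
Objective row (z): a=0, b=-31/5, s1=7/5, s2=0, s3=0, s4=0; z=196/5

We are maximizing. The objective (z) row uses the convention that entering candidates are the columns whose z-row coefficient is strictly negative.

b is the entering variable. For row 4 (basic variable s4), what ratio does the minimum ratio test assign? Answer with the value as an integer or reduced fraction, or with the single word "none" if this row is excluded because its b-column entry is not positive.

Ratio = RHS / (b entry) = (72/5) / (28/5) = 18/7.

18/7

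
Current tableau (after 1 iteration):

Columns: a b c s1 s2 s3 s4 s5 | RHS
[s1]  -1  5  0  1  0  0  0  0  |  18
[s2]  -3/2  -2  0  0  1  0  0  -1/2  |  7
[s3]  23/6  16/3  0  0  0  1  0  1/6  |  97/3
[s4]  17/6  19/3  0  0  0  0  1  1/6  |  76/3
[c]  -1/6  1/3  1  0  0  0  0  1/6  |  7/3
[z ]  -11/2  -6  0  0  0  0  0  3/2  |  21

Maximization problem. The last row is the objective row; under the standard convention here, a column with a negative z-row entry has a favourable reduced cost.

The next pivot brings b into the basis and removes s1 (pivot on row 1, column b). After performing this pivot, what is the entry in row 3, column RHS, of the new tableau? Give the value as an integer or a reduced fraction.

197/15

Pivot element is row 1, column b: 5.
Normalize row 1: new (row 1, RHS) = 18/5 = 18/5.
row 3 ← row 3 − (16/3)·(new row 1): 97/3 − (16/3)·(18/5) = 197/15.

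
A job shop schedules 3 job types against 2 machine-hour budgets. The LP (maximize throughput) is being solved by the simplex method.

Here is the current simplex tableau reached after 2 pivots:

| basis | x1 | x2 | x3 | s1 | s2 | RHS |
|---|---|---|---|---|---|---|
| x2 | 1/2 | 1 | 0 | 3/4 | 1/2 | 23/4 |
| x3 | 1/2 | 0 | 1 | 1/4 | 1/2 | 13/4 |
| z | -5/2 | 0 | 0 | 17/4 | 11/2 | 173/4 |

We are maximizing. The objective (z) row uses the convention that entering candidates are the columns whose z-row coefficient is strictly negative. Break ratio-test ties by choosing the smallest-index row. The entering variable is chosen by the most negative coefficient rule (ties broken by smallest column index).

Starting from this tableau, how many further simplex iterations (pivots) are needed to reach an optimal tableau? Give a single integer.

1

pivot: x1 in, x3 out → z = 119/2
No improving column remains; optimal.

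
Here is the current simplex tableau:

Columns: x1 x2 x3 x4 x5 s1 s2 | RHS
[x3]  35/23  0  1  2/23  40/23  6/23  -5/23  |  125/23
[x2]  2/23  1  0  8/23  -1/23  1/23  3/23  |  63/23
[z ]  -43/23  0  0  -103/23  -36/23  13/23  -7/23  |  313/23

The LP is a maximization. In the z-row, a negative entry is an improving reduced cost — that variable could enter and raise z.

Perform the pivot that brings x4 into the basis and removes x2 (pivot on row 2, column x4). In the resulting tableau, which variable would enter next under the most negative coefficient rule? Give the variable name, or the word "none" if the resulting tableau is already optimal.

x5

Pivot element 8/23. New z-row = old z-row − (-103/23)·(row 2/(8/23)).
Updated z-row coefficients: x1: -3/4, x2: 103/8, x3: 0, x4: 0, x5: -17/8, s1: 9/8, s2: 11/8.
The most negative is -17/8 in column x5, so x5 would enter next.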